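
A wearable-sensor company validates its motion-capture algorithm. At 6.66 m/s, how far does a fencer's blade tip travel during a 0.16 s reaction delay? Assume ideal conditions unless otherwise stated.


d = v * t
d = 6.66 * 0.16
d = 1.0656 m

1.0656 m


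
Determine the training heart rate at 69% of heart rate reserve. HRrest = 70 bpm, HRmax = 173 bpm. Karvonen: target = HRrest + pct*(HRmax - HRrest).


Target = HRrest + pct*(HRmax - HRrest)
Heart rate reserve = HRmax - HRrest = 173 - 70 = 103 bpm
Fraction = 69% = 0.69
Target = 70 + 0.69 * 103
Target = 70 + 71.07 = 141.07 bpm

141.07 bpm


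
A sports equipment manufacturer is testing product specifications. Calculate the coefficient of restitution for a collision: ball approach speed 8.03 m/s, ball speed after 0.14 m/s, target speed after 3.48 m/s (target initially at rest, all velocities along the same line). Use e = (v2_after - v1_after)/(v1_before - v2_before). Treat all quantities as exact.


e = (v2_after - v1_after) / (v1_before - v2_before)
Numerator = 3.48 - 0.14 = 3.34
Denominator = 8.03 - 0 = 8.03
e = 3.34 / 8.03 = 0.4159

0.4159


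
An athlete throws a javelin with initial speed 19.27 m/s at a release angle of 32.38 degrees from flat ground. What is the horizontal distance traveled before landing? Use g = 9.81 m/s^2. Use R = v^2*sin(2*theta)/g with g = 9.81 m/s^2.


R = v^2 * sin(2*theta) / g
Convert angle to radians: theta = 32.38 deg = 0.5651 rad
sin(2*theta) = sin(1.1303) = 0.9045
R = 19.27^2 * 0.9045 / 9.81
R = 371.3329 * 0.9045 / 9.81 = 34.2387 m

34.2387 m


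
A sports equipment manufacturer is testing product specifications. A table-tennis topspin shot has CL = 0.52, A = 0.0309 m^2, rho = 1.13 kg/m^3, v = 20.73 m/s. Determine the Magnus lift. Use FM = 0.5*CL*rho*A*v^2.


FM = 0.5 * CL * rho * A * v^2
FM = 0.5 * 0.52 * 1.13 * 0.0309 * 20.73^2
v^2 = 429.7329
FM = 0.5 * 0.52 * 1.13 * 0.0309 * 429.7329 = 3.9013 N

3.9013 N


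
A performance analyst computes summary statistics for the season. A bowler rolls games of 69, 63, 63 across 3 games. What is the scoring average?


Average = sum / n
Sum = 195
Average = 195 / 3 = 65

65


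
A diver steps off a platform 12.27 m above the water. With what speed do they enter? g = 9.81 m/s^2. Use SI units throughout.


v = sqrt(2 * g * h)
v = sqrt(2 * 9.81 * 12.27)
v = sqrt(240.7374) = 15.5157 m/s

15.5157 m/s


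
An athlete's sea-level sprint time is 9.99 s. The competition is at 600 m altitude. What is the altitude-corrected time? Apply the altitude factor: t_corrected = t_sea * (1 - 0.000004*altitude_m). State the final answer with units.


Correction factor = 1 - 0.000004 * 600 = 0.9976
t_corrected = t_sea * factor = 9.99 * 0.9976
t_corrected = 9.966 s

9.966 s


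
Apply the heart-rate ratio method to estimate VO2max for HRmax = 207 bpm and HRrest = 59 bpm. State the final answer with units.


VO2max = 15.3 * HRmax / HRrest
VO2max = 15.3 * 207 / 59
VO2max = 3167.1 / 59 = 53.6797 mL/kg/min

53.6797 mL/kg/min


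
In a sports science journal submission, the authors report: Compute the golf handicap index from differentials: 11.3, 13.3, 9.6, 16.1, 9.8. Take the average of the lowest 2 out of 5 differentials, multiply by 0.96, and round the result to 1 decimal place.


All differentials: 11.3, 13.3, 9.6, 16.1, 9.8
Sorted: 9.6, 9.8, 11.3, 13.3, 16.1
Best 2: 9.6, 9.8
Average of best = 19.4 / 2 = 9.7
Raw index = 9.7 * 0.96 = 9.312
Handicap index = round(9.312, 1) = 9.3

9.3


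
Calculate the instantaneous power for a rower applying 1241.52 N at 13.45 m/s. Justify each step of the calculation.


P = F * v
P = 1241.52 * 13.45
P = 16698.444 W

16698.444 W


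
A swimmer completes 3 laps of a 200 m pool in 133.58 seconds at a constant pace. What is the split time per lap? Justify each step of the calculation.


Split time = total_time / n_laps = 133.58 / 3
Split time = 44.5267 s per lap

44.5267 s


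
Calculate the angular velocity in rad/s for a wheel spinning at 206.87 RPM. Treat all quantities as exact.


omega = RPM * 2 * pi / 60
omega = 206.87 * 2 * 3.14159 / 60
omega = 1299.8025 / 60 = 21.6634 rad/s

21.6634 rad/s


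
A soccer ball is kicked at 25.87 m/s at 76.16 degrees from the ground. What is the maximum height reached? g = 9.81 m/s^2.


H = (v*sin(theta))^2 / (2*g)
vy = v*sin(theta) = 25.87 * sin(76.16 deg) = 25.1189 m/s
H = vy^2 / (2*g) = 630.9606 / (2*9.81)
H = 630.9606 / 19.62 = 32.1591 m

32.1591 m


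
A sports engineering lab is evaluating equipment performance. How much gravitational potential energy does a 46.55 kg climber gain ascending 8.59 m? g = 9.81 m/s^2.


PE = m * g * h
PE = 46.55 * 9.81 * 8.59
PE = 456.6555 * 8.59 = 3922.6707 J

3922.6707 J


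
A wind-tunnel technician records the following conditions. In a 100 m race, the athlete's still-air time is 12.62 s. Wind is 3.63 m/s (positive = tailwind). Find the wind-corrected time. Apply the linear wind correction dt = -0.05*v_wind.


dt = -0.05 * v_wind = -0.05 * 3.63 = -0.1815 s
t_corrected = t_still + dt = 12.62 + (-0.1815)
t_corrected = 12.4385 s

12.4385 s


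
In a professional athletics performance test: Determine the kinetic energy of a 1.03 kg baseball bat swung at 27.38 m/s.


KE = 0.5 * m * v^2
KE = 0.5 * 1.03 * 27.38^2
KE = 0.5 * 1.03 * 749.6644 = 386.0772 J

386.0772 J


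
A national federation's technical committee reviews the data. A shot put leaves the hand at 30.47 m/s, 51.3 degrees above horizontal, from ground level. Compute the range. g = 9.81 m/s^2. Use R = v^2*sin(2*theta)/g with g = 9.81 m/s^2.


R = v^2 * sin(2*theta) / g
Convert angle to radians: theta = 51.3 deg = 0.8954 rad
sin(2*theta) = sin(1.7907) = 0.9759
R = 30.47^2 * 0.9759 / 9.81
R = 928.4209 * 0.9759 / 9.81 = 92.361 m

92.361 m


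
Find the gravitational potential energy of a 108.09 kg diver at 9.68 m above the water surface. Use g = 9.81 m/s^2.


PE = m * g * h
PE = 108.09 * 9.81 * 9.68
PE = 1060.3629 * 9.68 = 10264.3129 J

10264.3129 J


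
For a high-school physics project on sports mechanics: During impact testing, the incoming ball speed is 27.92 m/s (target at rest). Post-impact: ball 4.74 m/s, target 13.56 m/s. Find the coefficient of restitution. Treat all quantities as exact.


e = (v2_after - v1_after) / (v1_before - v2_before)
Numerator = 13.56 - 4.74 = 8.82
Denominator = 27.92 - 0 = 27.92
e = 8.82 / 27.92 = 0.3159

0.3159


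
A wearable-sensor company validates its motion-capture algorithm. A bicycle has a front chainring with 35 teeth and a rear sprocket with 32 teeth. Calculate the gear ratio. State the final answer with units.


GR = front_teeth / rear_teeth
GR = 35 / 32
GR = 1.0938

1.0938


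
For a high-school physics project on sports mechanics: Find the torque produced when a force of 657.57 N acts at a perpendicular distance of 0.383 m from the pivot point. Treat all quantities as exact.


tau = F * d
tau = 657.57 * 0.383
tau = 251.8493 N*m

251.8493 N*m


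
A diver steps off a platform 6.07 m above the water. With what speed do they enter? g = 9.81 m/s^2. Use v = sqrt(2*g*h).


v = sqrt(2 * g * h)
v = sqrt(2 * 9.81 * 6.07)
v = sqrt(119.0934) = 10.913 m/s

10.913 m/s


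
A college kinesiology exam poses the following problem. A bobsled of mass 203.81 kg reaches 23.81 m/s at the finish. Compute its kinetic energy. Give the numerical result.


KE = 0.5 * m * v^2
KE = 0.5 * 203.81 * 23.81^2
KE = 0.5 * 203.81 * 566.9161 = 57771.5852 J

57771.5852 J


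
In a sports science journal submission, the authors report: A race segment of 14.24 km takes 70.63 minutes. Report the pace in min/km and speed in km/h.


Pace = time / distance = 70.63 min / 14.24 km = 4.96 min/km
Speed = distance / time_in_hours = 14.24 / 1.1772 hr
Speed = 12.0968 km/h

4.96 min/km, 12.0968 km/h


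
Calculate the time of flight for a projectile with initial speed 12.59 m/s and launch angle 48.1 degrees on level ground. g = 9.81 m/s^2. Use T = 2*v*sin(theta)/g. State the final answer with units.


T = 2*v*sin(theta)/g
sin(theta) = sin(48.1 deg) = 0.7443
T = 2*12.59*0.7443 / 9.81
T = 18.7418 / 9.81 = 1.9105 s

1.9105 s


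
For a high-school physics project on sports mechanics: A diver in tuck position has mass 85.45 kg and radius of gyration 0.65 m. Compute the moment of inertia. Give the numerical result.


I = m * k^2
I = 85.45 * 0.65^2
I = 85.45 * 0.4225 = 36.1026 kg*m^2

36.1026 kg*m^2


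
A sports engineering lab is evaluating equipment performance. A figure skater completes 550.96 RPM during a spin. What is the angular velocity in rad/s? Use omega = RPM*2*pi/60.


omega = RPM * 2 * pi / 60
omega = 550.96 * 2 * 3.14159 / 60
omega = 3461.7838 / 60 = 57.6964 rad/s

57.6964 rad/s


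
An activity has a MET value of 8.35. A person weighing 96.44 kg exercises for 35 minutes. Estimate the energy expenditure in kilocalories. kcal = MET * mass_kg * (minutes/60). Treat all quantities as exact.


kcal = MET * mass * time_hr
Convert time: 35 min = 0.5833 hr
kcal = 8.35 * 96.44 * 0.5833
kcal = 469.7432 kcal

469.7432 kcal


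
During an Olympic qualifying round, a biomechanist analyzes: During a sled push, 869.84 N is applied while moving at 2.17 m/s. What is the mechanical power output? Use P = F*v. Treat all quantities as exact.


P = F * v
P = 869.84 * 2.17
P = 1887.5528 W

1887.5528 W


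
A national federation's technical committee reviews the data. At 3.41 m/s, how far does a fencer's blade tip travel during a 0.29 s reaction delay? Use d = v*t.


d = v * t
d = 3.41 * 0.29
d = 0.9889 m

0.9889 m


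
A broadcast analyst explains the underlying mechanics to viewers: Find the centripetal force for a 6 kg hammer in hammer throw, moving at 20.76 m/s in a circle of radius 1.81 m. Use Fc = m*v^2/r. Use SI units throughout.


Fc = m * v^2 / r
v^2 = 20.76^2 = 430.9776
Fc = 6 * 430.9776 / 1.81
Fc = 2585.8656 / 1.81 = 1428.655 N

1428.655 N


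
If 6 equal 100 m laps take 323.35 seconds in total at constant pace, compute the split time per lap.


Split time = total_time / n_laps = 323.35 / 6
Split time = 53.8917 s per lap

53.8917 s


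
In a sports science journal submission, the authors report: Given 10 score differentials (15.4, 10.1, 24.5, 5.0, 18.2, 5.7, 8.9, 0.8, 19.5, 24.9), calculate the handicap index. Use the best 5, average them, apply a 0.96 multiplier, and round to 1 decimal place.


All differentials: 15.4, 10.1, 24.5, 5.0, 18.2, 5.7, 8.9, 0.8, 19.5, 24.9
Sorted: 0.8, 5.0, 5.7, 8.9, 10.1, 15.4, 18.2, 19.5, 24.5, 24.9
Best 5: 0.8, 5.0, 5.7, 8.9, 10.1
Average of best = 30.5 / 5 = 6.1
Raw index = 6.1 * 0.96 = 5.856
Handicap index = round(5.856, 1) = 5.9

5.9


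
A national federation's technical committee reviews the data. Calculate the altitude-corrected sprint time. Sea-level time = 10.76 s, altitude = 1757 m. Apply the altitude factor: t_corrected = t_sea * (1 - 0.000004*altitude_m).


Correction factor = 1 - 0.000004 * 1757 = 0.992972
t_corrected = t_sea * factor = 10.76 * 0.992972
t_corrected = 10.6844 s

10.6844 s


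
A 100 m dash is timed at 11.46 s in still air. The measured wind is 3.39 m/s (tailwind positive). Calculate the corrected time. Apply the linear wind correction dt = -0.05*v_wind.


dt = -0.05 * v_wind = -0.05 * 3.39 = -0.1695 s
t_corrected = t_still + dt = 11.46 + (-0.1695)
t_corrected = 11.2905 s

11.2905 s


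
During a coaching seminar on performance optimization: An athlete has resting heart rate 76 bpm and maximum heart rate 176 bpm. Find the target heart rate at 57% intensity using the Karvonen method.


Target = HRrest + pct*(HRmax - HRrest)
Heart rate reserve = HRmax - HRrest = 176 - 76 = 100 bpm
Fraction = 57% = 0.57
Target = 76 + 0.57 * 100
Target = 76 + 57 = 133 bpm

133 bpm


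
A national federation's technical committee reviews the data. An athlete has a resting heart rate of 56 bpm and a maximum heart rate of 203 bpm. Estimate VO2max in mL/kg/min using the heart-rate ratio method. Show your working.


VO2max = 15.3 * HRmax / HRrest
VO2max = 15.3 * 203 / 56
VO2max = 3105.9 / 56 = 55.4625 mL/kg/min

55.4625 mL/kg/min


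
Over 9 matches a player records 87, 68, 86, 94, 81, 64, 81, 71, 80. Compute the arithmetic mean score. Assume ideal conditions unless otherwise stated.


Average = sum / n
Sum = 712
Average = 712 / 9 = 79.1111

79.1111


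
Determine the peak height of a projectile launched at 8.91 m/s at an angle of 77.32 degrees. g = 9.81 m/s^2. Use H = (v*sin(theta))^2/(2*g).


H = (v*sin(theta))^2 / (2*g)
vy = v*sin(theta) = 8.91 * sin(77.32 deg) = 8.6927 m/s
H = vy^2 / (2*g) = 75.563 / (2*9.81)
H = 75.563 / 19.62 = 3.8513 m

3.8513 m


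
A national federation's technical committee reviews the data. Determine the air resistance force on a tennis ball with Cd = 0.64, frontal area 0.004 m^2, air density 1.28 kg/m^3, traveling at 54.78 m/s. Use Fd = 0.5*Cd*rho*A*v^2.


Fd = 0.5 * Cd * rho * A * v^2
Fd = 0.5 * 0.64 * 1.28 * 0.004 * 54.78^2
v^2 = 3000.8484
Fd = 0.5 * 0.64 * 1.28 * 0.004 * 3000.8484 = 4.9166 N

4.9166 N


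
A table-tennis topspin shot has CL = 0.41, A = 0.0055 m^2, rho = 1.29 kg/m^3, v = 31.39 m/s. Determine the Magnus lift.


FM = 0.5 * CL * rho * A * v^2
FM = 0.5 * 0.41 * 1.29 * 0.0055 * 31.39^2
v^2 = 985.3321
FM = 0.5 * 0.41 * 1.29 * 0.0055 * 985.3321 = 1.4331 N

1.4331 N


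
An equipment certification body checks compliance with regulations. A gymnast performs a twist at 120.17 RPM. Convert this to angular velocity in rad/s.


omega = RPM * 2 * pi / 60
omega = 120.17 * 2 * 3.14159 / 60
omega = 755.0504 / 60 = 12.5842 rad/s

12.5842 rad/s


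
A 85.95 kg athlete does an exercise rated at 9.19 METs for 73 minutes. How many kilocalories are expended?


kcal = MET * mass * time_hr
Convert time: 73 min = 1.2167 hr
kcal = 9.19 * 85.95 * 1.2167
kcal = 961.0213 kcal

961.0213 kcal


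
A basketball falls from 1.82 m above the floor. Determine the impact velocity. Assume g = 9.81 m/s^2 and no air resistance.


v = sqrt(2 * g * h)
v = sqrt(2 * 9.81 * 1.82)
v = sqrt(35.7084) = 5.9757 m/s

5.9757 m/s


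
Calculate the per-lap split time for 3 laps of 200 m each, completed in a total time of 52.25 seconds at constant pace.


Split time = total_time / n_laps = 52.25 / 3
Split time = 17.4167 s per lap

17.4167 s


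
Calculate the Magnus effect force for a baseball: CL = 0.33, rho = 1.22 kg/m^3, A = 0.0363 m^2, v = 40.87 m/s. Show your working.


FM = 0.5 * CL * rho * A * v^2
FM = 0.5 * 0.33 * 1.22 * 0.0363 * 40.87^2
v^2 = 1670.3569
FM = 0.5 * 0.33 * 1.22 * 0.0363 * 1670.3569 = 12.2056 N

12.2056 N


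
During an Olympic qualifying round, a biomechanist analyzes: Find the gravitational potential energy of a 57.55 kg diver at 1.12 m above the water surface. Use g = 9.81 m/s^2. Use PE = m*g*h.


PE = m * g * h
PE = 57.55 * 9.81 * 1.12
PE = 564.5655 * 1.12 = 632.3134 J

632.3134 J


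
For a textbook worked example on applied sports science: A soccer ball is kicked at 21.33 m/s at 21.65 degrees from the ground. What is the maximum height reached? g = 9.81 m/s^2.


H = (v*sin(theta))^2 / (2*g)
vy = v*sin(theta) = 21.33 * sin(21.65 deg) = 7.8694 m/s
H = vy^2 / (2*g) = 61.9275 / (2*9.81)
H = 61.9275 / 19.62 = 3.1563 m

3.1563 m


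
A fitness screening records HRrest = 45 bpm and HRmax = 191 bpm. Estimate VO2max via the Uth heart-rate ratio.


VO2max = 15.3 * HRmax / HRrest
VO2max = 15.3 * 191 / 45
VO2max = 2922.3 / 45 = 64.94 mL/kg/min

64.94 mL/kg/min


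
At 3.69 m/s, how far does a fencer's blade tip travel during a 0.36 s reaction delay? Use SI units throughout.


d = v * t
d = 3.69 * 0.36
d = 1.3284 m

1.3284 m


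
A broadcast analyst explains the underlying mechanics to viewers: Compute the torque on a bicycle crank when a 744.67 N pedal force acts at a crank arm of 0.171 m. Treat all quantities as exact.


tau = F * d
tau = 744.67 * 0.171
tau = 127.3386 N*m

127.3386 N*m


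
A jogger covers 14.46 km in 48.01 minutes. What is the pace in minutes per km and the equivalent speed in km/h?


Pace = time / distance = 48.01 min / 14.46 km = 3.3202 min/km
Speed = distance / time_in_hours = 14.46 / 0.8002 hr
Speed = 18.0712 km/h

3.3202 min/km, 18.0712 km/h


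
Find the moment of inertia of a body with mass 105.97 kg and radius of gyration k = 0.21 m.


I = m * k^2
I = 105.97 * 0.21^2
I = 105.97 * 0.0441 = 4.6733 kg*m^2

4.6733 kg*m^2


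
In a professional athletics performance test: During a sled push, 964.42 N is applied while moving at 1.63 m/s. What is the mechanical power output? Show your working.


P = F * v
P = 964.42 * 1.63
P = 1572.0046 W

1572.0046 W


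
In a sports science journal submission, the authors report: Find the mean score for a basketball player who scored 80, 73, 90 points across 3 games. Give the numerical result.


Average = sum / n
Sum = 243
Average = 243 / 3 = 81

81


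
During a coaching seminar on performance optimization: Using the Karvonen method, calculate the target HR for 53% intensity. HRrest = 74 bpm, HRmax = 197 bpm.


Target = HRrest + pct*(HRmax - HRrest)
Heart rate reserve = HRmax - HRrest = 197 - 74 = 123 bpm
Fraction = 53% = 0.53
Target = 74 + 0.53 * 123
Target = 74 + 65.19 = 139.19 bpm

139.19 bpm


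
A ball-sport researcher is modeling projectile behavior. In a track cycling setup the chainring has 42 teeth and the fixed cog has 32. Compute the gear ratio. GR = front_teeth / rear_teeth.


GR = front_teeth / rear_teeth
GR = 42 / 32
GR = 1.3125

1.3125


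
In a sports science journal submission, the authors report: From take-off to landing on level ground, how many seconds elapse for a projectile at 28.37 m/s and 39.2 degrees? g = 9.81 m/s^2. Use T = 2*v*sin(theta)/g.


T = 2*v*sin(theta)/g
sin(theta) = sin(39.2 deg) = 0.632
T = 2*28.37*0.632 / 9.81
T = 35.8613 / 9.81 = 3.6556 s

3.6556 s


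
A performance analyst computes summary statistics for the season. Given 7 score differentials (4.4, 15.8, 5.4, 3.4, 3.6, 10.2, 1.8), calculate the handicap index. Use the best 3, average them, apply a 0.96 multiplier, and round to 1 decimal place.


All differentials: 4.4, 15.8, 5.4, 3.4, 3.6, 10.2, 1.8
Sorted: 1.8, 3.4, 3.6, 4.4, 5.4, 10.2, 15.8
Best 3: 1.8, 3.4, 3.6
Average of best = 8.8 / 3 = 2.9333
Raw index = 2.9333 * 0.96 = 2.816
Handicap index = round(2.816, 1) = 2.8

2.8


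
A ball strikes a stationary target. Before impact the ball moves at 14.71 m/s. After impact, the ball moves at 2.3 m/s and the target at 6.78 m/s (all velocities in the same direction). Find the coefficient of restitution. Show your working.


e = (v2_after - v1_after) / (v1_before - v2_before)
Numerator = 6.78 - 2.3 = 4.48
Denominator = 14.71 - 0 = 14.71
e = 4.48 / 14.71 = 0.3046

0.3046


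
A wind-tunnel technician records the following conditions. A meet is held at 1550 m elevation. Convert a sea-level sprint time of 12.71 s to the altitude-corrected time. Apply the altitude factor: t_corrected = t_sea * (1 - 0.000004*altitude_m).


Correction factor = 1 - 0.000004 * 1550 = 0.9938
t_corrected = t_sea * factor = 12.71 * 0.9938
t_corrected = 12.6312 s

12.6312 s


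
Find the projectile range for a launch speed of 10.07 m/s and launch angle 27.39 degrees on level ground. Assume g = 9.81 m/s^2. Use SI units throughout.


R = v^2 * sin(2*theta) / g
Convert angle to radians: theta = 27.39 deg = 0.478 rad
sin(2*theta) = sin(0.9561) = 0.8169
R = 10.07^2 * 0.8169 / 9.81
R = 101.4049 * 0.8169 / 9.81 = 8.4447 m

8.4447 m


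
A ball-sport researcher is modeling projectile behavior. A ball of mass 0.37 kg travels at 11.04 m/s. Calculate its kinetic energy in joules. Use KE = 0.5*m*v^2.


KE = 0.5 * m * v^2
KE = 0.5 * 0.37 * 11.04^2
KE = 0.5 * 0.37 * 121.8816 = 22.5481 J

22.5481 J


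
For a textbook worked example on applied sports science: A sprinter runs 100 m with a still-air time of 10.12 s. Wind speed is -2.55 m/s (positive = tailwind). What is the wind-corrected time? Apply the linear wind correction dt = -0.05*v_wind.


dt = -0.05 * v_wind = -0.05 * -2.55 = 0.1275 s
t_corrected = t_still + dt = 10.12 + (0.1275)
t_corrected = 10.2475 s

10.2475 s


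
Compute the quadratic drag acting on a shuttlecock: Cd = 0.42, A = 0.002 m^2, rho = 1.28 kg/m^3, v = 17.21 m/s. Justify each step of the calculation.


Fd = 0.5 * Cd * rho * A * v^2
Fd = 0.5 * 0.42 * 1.28 * 0.002 * 17.21^2
v^2 = 296.1841
Fd = 0.5 * 0.42 * 1.28 * 0.002 * 296.1841 = 0.1592 N

0.1592 N


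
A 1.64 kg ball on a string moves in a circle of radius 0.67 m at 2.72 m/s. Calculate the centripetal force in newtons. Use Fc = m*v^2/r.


Fc = m * v^2 / r
v^2 = 2.72^2 = 7.3984
Fc = 1.64 * 7.3984 / 0.67
Fc = 12.1334 / 0.67 = 18.1095 N

18.1095 N


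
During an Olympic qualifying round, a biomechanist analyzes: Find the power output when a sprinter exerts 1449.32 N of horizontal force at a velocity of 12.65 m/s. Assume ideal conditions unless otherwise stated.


P = F * v
P = 1449.32 * 12.65
P = 18333.898 W

18333.898 W


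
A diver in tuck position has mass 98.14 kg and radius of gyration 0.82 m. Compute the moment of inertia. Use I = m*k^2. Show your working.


I = m * k^2
I = 98.14 * 0.82^2
I = 98.14 * 0.6724 = 65.9893 kg*m^2

65.9893 kg*m^2


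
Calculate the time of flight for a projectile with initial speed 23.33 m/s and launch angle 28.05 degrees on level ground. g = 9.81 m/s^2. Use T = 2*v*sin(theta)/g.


T = 2*v*sin(theta)/g
sin(theta) = sin(28.05 deg) = 0.4702
T = 2*23.33*0.4702 / 9.81
T = 21.9415 / 9.81 = 2.2366 s

2.2366 s


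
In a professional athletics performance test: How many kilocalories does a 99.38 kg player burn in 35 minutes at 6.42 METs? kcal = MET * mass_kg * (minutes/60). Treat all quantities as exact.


kcal = MET * mass * time_hr
Convert time: 35 min = 0.5833 hr
kcal = 6.42 * 99.38 * 0.5833
kcal = 372.1781 kcal

372.1781 kcal


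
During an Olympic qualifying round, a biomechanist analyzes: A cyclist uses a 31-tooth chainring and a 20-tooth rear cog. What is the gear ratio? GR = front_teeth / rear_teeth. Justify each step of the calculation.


GR = front_teeth / rear_teeth
GR = 31 / 20
GR = 1.55

1.55


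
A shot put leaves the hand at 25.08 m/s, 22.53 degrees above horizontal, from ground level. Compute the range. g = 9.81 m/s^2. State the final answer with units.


R = v^2 * sin(2*theta) / g
Convert angle to radians: theta = 22.53 deg = 0.3932 rad
sin(2*theta) = sin(0.7864) = 0.7078
R = 25.08^2 * 0.7078 / 9.81
R = 629.0064 * 0.7078 / 9.81 = 45.3864 m

45.3864 m


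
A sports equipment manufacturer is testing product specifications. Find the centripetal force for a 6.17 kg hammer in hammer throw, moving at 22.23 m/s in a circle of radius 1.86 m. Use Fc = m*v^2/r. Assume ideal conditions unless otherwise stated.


Fc = m * v^2 / r
v^2 = 22.23^2 = 494.1729
Fc = 6.17 * 494.1729 / 1.86
Fc = 3049.0468 / 1.86 = 1639.2725 N

1639.2725 N


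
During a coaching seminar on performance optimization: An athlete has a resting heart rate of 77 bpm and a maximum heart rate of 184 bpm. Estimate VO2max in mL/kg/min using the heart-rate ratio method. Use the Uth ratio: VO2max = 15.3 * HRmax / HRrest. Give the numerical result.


VO2max = 15.3 * HRmax / HRrest
VO2max = 15.3 * 184 / 77
VO2max = 2815.2 / 77 = 36.561 mL/kg/min

36.561 mL/kg/min


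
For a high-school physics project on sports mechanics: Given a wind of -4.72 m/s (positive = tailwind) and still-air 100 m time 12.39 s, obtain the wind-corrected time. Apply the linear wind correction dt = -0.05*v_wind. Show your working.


dt = -0.05 * v_wind = -0.05 * -4.72 = 0.236 s
t_corrected = t_still + dt = 12.39 + (0.236)
t_corrected = 12.626 s

12.626 s


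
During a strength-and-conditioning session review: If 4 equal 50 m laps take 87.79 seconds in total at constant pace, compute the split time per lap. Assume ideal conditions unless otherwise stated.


Split time = total_time / n_laps = 87.79 / 4
Split time = 21.9475 s per lap

21.9475 s


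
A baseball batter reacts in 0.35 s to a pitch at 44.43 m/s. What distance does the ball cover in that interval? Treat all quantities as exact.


d = v * t
d = 44.43 * 0.35
d = 15.5505 m

15.5505 m


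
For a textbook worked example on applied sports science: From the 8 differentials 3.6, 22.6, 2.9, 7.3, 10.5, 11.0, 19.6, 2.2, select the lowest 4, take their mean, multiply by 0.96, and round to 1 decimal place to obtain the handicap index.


All differentials: 3.6, 22.6, 2.9, 7.3, 10.5, 11.0, 19.6, 2.2
Sorted: 2.2, 2.9, 3.6, 7.3, 10.5, 11.0, 19.6, 22.6
Best 4: 2.2, 2.9, 3.6, 7.3
Average of best = 16 / 4 = 4
Raw index = 4 * 0.96 = 3.84
Handicap index = round(3.84, 1) = 3.8

3.8


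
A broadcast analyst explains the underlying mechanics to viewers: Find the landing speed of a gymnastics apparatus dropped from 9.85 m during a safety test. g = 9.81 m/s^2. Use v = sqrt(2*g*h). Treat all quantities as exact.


v = sqrt(2 * g * h)
v = sqrt(2 * 9.81 * 9.85)
v = sqrt(193.257) = 13.9017 m/s

13.9017 m/s


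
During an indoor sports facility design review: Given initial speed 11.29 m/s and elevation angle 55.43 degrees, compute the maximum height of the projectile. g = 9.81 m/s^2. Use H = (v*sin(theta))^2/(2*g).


H = (v*sin(theta))^2 / (2*g)
vy = v*sin(theta) = 11.29 * sin(55.43 deg) = 9.2966 m/s
H = vy^2 / (2*g) = 86.4261 / (2*9.81)
H = 86.4261 / 19.62 = 4.405 m

4.405 m


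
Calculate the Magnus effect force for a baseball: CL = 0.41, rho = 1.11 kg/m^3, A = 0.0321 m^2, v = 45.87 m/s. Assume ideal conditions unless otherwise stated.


FM = 0.5 * CL * rho * A * v^2
FM = 0.5 * 0.41 * 1.11 * 0.0321 * 45.87^2
v^2 = 2104.0569
FM = 0.5 * 0.41 * 1.11 * 0.0321 * 2104.0569 = 15.3688 N

15.3688 N


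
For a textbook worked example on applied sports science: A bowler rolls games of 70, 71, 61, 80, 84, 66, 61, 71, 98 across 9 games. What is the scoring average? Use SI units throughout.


Average = sum / n
Sum = 662
Average = 662 / 9 = 73.5556

73.5556


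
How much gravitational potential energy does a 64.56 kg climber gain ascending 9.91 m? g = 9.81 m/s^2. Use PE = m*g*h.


PE = m * g * h
PE = 64.56 * 9.81 * 9.91
PE = 633.3336 * 9.91 = 6276.336 J

6276.336 J


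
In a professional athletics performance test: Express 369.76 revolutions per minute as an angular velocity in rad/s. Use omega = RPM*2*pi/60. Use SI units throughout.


omega = RPM * 2 * pi / 60
omega = 369.76 * 2 * 3.14159 / 60
omega = 2323.2706 / 60 = 38.7212 rad/s

38.7212 rad/s


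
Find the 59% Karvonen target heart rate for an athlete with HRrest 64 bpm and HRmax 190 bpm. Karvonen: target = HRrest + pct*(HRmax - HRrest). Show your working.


Target = HRrest + pct*(HRmax - HRrest)
Heart rate reserve = HRmax - HRrest = 190 - 64 = 126 bpm
Fraction = 59% = 0.59
Target = 64 + 0.59 * 126
Target = 64 + 74.34 = 138.34 bpm

138.34 bpm


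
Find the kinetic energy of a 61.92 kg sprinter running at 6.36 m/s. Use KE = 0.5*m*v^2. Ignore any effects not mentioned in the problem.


KE = 0.5 * m * v^2
KE = 0.5 * 61.92 * 6.36^2
KE = 0.5 * 61.92 * 40.4496 = 1252.3196 J

1252.3196 J


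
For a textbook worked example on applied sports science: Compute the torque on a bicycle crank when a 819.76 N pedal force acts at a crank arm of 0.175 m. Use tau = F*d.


tau = F * d
tau = 819.76 * 0.175
tau = 143.458 N*m

143.458 N*m


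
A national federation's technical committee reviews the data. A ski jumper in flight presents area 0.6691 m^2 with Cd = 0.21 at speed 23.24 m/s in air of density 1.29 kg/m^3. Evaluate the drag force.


Fd = 0.5 * Cd * rho * A * v^2
Fd = 0.5 * 0.21 * 1.29 * 0.6691 * 23.24^2
v^2 = 540.0976
Fd = 0.5 * 0.21 * 1.29 * 0.6691 * 540.0976 = 48.9488 N

48.9488 N


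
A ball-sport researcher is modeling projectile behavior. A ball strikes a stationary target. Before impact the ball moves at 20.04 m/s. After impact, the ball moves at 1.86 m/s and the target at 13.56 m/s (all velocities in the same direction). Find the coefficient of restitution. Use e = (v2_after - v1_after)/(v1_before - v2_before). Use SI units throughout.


e = (v2_after - v1_after) / (v1_before - v2_before)
Numerator = 13.56 - 1.86 = 11.7
Denominator = 20.04 - 0 = 20.04
e = 11.7 / 20.04 = 0.5838

0.5838


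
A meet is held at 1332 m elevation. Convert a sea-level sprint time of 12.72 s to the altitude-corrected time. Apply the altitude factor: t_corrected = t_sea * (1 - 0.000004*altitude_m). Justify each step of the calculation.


Correction factor = 1 - 0.000004 * 1332 = 0.994672
t_corrected = t_sea * factor = 12.72 * 0.994672
t_corrected = 12.6522 s

12.6522 s


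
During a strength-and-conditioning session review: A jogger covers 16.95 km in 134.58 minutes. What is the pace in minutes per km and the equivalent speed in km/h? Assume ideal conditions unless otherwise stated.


Pace = time / distance = 134.58 min / 16.95 km = 7.9398 min/km
Speed = distance / time_in_hours = 16.95 / 2.243 hr
Speed = 7.5568 km/h

7.9398 min/km, 7.5568 km/h


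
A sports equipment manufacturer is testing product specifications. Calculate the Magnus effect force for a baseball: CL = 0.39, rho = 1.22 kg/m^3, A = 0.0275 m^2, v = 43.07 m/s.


FM = 0.5 * CL * rho * A * v^2
FM = 0.5 * 0.39 * 1.22 * 0.0275 * 43.07^2
v^2 = 1855.0249
FM = 0.5 * 0.39 * 1.22 * 0.0275 * 1855.0249 = 12.136 N

12.136 N


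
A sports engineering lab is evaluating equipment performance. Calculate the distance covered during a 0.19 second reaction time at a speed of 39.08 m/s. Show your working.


d = v * t
d = 39.08 * 0.19
d = 7.4252 m

7.4252 m


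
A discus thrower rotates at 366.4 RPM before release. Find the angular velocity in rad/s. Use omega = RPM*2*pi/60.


omega = RPM * 2 * pi / 60
omega = 366.4 * 2 * 3.14159 / 60
omega = 2302.1591 / 60 = 38.3693 rad/s

38.3693 rad/s


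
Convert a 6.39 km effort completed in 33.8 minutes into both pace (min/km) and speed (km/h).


Pace = time / distance = 33.8 min / 6.39 km = 5.2895 min/km
Speed = distance / time_in_hours = 6.39 / 0.5633 hr
Speed = 11.3432 km/h

5.2895 min/km, 11.3432 km/h


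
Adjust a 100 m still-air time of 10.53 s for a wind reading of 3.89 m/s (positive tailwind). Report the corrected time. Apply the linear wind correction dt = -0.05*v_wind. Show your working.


dt = -0.05 * v_wind = -0.05 * 3.89 = -0.1945 s
t_corrected = t_still + dt = 10.53 + (-0.1945)
t_corrected = 10.3355 s

10.3355 s


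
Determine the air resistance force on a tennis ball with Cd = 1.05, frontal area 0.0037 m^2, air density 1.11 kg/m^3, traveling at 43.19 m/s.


Fd = 0.5 * Cd * rho * A * v^2
Fd = 0.5 * 1.05 * 1.11 * 0.0037 * 43.19^2
v^2 = 1865.3761
Fd = 0.5 * 1.05 * 1.11 * 0.0037 * 1865.3761 = 4.0221 N

4.0221 N


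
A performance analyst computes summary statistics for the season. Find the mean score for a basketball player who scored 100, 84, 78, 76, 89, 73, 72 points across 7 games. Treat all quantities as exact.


Average = sum / n
Sum = 572
Average = 572 / 7 = 81.7143

81.7143


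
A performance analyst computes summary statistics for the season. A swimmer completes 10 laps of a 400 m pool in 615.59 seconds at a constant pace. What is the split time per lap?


Split time = total_time / n_laps = 615.59 / 10
Split time = 61.559 s per lap

61.559 s


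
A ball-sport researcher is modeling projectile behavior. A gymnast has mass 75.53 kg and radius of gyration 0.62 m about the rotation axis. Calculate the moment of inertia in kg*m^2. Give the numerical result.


I = m * k^2
I = 75.53 * 0.62^2
I = 75.53 * 0.3844 = 29.0337 kg*m^2

29.0337 kg*m^2


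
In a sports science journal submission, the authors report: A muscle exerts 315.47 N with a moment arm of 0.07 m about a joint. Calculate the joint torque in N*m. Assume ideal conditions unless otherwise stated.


tau = F * d
tau = 315.47 * 0.07
tau = 22.0829 N*m

22.0829 N*m


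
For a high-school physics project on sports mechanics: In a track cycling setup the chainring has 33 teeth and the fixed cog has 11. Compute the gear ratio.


GR = front_teeth / rear_teeth
GR = 33 / 11
GR = 3

3


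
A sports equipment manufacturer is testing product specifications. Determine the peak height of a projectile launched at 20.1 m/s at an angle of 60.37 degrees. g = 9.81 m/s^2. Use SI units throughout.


H = (v*sin(theta))^2 / (2*g)
vy = v*sin(theta) = 20.1 * sin(60.37 deg) = 17.4716 m/s
H = vy^2 / (2*g) = 305.2585 / (2*9.81)
H = 305.2585 / 19.62 = 15.5585 m

15.5585 m


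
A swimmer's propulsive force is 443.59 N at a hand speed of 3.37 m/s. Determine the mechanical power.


P = F * v
P = 443.59 * 3.37
P = 1494.8983 W

1494.8983 W


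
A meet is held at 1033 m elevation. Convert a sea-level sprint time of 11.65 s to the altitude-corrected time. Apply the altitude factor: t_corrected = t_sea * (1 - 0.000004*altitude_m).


Correction factor = 1 - 0.000004 * 1033 = 0.995868
t_corrected = t_sea * factor = 11.65 * 0.995868
t_corrected = 11.6019 s

11.6019 s


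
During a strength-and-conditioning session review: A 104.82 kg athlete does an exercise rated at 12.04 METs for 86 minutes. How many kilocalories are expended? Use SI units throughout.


kcal = MET * mass * time_hr
Convert time: 86 min = 1.4333 hr
kcal = 12.04 * 104.82 * 1.4333
kcal = 1808.9137 kcal

1808.9137 kcal


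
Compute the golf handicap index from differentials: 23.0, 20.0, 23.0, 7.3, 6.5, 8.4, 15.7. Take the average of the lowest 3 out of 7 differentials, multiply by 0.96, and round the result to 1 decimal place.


All differentials: 23.0, 20.0, 23.0, 7.3, 6.5, 8.4, 15.7
Sorted: 6.5, 7.3, 8.4, 15.7, 20.0, 23.0, 23.0
Best 3: 6.5, 7.3, 8.4
Average of best = 22.2 / 3 = 7.4
Raw index = 7.4 * 0.96 = 7.104
Handicap index = round(7.104, 1) = 7.1

7.1


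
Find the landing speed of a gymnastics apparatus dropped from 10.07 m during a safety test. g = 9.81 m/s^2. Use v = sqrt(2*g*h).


v = sqrt(2 * g * h)
v = sqrt(2 * 9.81 * 10.07)
v = sqrt(197.5734) = 14.0561 m/s

14.0561 m/s


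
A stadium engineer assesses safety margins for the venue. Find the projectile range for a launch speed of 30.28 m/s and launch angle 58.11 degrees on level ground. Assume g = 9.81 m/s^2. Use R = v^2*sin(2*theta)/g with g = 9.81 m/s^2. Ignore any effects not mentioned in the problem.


R = v^2 * sin(2*theta) / g
Convert angle to radians: theta = 58.11 deg = 1.0142 rad
sin(2*theta) = sin(2.0284) = 0.8971
R = 30.28^2 * 0.8971 / 9.81
R = 916.8784 * 0.8971 / 9.81 = 83.8466 m

83.8466 m


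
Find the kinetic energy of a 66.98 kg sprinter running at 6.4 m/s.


KE = 0.5 * m * v^2
KE = 0.5 * 66.98 * 6.4^2
KE = 0.5 * 66.98 * 40.96 = 1371.7504 J

1371.7504 J


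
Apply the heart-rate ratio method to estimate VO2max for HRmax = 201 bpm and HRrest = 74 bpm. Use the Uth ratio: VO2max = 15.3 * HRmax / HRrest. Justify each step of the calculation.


VO2max = 15.3 * HRmax / HRrest
VO2max = 15.3 * 201 / 74
VO2max = 3075.3 / 74 = 41.5581 mL/kg/min

41.5581 mL/kg/min


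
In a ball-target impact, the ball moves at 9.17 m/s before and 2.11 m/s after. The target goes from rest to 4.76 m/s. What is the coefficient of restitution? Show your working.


e = (v2_after - v1_after) / (v1_before - v2_before)
Numerator = 4.76 - 2.11 = 2.65
Denominator = 9.17 - 0 = 9.17
e = 2.65 / 9.17 = 0.289

0.289


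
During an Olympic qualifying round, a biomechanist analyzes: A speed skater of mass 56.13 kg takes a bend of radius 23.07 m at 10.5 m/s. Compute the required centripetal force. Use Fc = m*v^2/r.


Fc = m * v^2 / r
v^2 = 10.5^2 = 110.25
Fc = 56.13 * 110.25 / 23.07
Fc = 6188.3325 / 23.07 = 268.2415 N

268.2415 N


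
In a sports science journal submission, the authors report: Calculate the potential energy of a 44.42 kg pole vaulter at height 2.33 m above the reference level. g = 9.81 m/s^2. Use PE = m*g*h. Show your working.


PE = m * g * h
PE = 44.42 * 9.81 * 2.33
PE = 435.7602 * 2.33 = 1015.3213 J

1015.3213 J


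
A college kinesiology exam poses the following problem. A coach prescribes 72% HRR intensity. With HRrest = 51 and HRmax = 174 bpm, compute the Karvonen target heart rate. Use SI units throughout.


Target = HRrest + pct*(HRmax - HRrest)
Heart rate reserve = HRmax - HRrest = 174 - 51 = 123 bpm
Fraction = 72% = 0.72
Target = 51 + 0.72 * 123
Target = 51 + 88.56 = 139.56 bpm

139.56 bpm


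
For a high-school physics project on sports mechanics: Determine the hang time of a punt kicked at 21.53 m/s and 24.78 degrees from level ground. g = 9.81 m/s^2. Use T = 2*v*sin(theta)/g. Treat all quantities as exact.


T = 2*v*sin(theta)/g
sin(theta) = sin(24.78 deg) = 0.4191
T = 2*21.53*0.4191 / 9.81
T = 18.048 / 9.81 = 1.8398 s

1.8398 s


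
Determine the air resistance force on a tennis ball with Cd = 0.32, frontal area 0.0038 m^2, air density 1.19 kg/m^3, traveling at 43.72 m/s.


Fd = 0.5 * Cd * rho * A * v^2
Fd = 0.5 * 0.32 * 1.19 * 0.0038 * 43.72^2
v^2 = 1911.4384
Fd = 0.5 * 0.32 * 1.19 * 0.0038 * 1911.4384 = 1.383 N

1.383 N


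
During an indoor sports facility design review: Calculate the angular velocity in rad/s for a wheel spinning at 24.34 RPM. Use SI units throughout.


omega = RPM * 2 * pi / 60
omega = 24.34 * 2 * 3.14159 / 60
omega = 152.9327 / 60 = 2.5489 rad/s

2.5489 rad/s


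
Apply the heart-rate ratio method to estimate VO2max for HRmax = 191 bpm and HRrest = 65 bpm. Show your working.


VO2max = 15.3 * HRmax / HRrest
VO2max = 15.3 * 191 / 65
VO2max = 2922.3 / 65 = 44.9585 mL/kg/min

44.9585 mL/kg/min


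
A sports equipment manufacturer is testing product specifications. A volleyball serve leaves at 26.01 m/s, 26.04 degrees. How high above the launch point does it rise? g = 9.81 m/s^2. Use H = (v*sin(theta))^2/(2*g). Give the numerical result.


H = (v*sin(theta))^2 / (2*g)
vy = v*sin(theta) = 26.01 * sin(26.04 deg) = 11.4184 m/s
H = vy^2 / (2*g) = 130.3787 / (2*9.81)
H = 130.3787 / 19.62 = 6.6452 m

6.6452 m


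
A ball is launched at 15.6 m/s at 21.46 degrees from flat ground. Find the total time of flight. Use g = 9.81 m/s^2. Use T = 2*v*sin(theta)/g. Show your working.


T = 2*v*sin(theta)/g
sin(theta) = sin(21.46 deg) = 0.3659
T = 2*15.6*0.3659 / 9.81
T = 11.4146 / 9.81 = 1.1636 s

1.1636 s


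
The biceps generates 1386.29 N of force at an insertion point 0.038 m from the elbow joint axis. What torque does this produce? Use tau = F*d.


tau = F * d
tau = 1386.29 * 0.038
tau = 52.679 N*m

52.679 N*m


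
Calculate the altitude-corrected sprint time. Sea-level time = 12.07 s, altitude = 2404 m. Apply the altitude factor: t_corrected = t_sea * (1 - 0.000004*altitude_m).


Correction factor = 1 - 0.000004 * 2404 = 0.990384
t_corrected = t_sea * factor = 12.07 * 0.990384
t_corrected = 11.9539 s

11.9539 s


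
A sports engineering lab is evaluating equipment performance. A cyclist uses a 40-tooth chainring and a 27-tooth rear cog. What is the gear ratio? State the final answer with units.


GR = front_teeth / rear_teeth
GR = 40 / 27
GR = 1.4815

1.4815


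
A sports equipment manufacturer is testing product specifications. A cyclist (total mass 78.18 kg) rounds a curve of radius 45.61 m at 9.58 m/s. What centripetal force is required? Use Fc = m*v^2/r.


Fc = m * v^2 / r
v^2 = 9.58^2 = 91.7764
Fc = 78.18 * 91.7764 / 45.61
Fc = 7175.079 / 45.61 = 157.3137 N

157.3137 N


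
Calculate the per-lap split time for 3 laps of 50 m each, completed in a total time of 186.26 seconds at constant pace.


Split time = total_time / n_laps = 186.26 / 3
Split time = 62.0867 s per lap

62.0867 s


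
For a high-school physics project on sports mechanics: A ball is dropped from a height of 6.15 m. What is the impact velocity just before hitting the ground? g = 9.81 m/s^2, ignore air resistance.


v = sqrt(2 * g * h)
v = sqrt(2 * 9.81 * 6.15)
v = sqrt(120.663) = 10.9847 m/s

10.9847 m/s


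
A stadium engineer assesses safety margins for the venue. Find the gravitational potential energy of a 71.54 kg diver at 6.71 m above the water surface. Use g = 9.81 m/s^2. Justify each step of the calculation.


PE = m * g * h
PE = 71.54 * 9.81 * 6.71
PE = 701.8074 * 6.71 = 4709.1277 J

4709.1277 J
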